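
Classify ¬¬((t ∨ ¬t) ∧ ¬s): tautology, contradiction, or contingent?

contingent

¬¬((t ∨ ¬t) ∧ ¬s)
= ¬¬¬s   (complement / identity)
= ¬s   (double negation)
This depends on s, so it is not a constant.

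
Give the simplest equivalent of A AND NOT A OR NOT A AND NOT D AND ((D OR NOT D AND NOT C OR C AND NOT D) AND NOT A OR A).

A AND NOT A OR NOT A AND NOT D AND ((D OR NOT D AND NOT C OR C AND NOT D) AND NOT A OR A)
= A AND NOT A OR NOT A AND NOT D AND ((D OR NOT D) AND NOT A OR A)   [distribution]
= A AND NOT A OR NOT A AND NOT D AND (NOT A OR A)   [complement / identity]
= A AND NOT A OR NOT A AND NOT D   [complement / identity]
= NOT A AND NOT D   [complement / identity]

NOT A AND NOT D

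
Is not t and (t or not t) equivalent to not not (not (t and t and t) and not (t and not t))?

Yes

E1: not t and (t or not t)
    = not t   (complement / identity)
E2: not not (not (t and t and t) and not (t and not t))
    = not (t and t and t or t and not t)   (De Morgan)
    = not (t and t or t and not t)   (idempotence)
    = not t   (distribution)
Both reduce to not t, so they are equivalent.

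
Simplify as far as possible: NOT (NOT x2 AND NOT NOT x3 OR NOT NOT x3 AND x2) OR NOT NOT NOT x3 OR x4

NOT (NOT x2 AND NOT NOT x3 OR NOT NOT x3 AND x2) OR NOT NOT NOT x3 OR x4
= NOT NOT NOT x3 OR NOT NOT NOT x3 OR x4   [distribution]
= NOT NOT NOT x3 OR x4   [idempotence]
= NOT x3 OR x4   [double negation]

NOT x3 OR x4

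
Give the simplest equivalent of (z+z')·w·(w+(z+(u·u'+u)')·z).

w

(z+z')·w·(w+(z+(u·u'+u)')·z)
= (z+z')·w·(w+(z+u')·z)   [complement / identity]
= w·(w+(z+u')·z)   [complement / identity]
= w·(w+z)   [absorption]
= w   [absorption]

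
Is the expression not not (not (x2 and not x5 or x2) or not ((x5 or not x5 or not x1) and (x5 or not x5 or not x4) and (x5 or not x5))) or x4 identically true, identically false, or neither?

not not (not (x2 and not x5 or x2) or not ((x5 or not x5 or not x1) and (x5 or not x5 or not x4) and (x5 or not x5))) or x4
= not not (not x2 or not ((x5 or not x5 or not x1) and (x5 or not x5 or not x4) and (x5 or not x5))) or x4
= not (x2 and (x5 or not x5 or not x1) and (x5 or not x5 or not x4) and (x5 or not x5)) or x4
= not (x2 and (x5 or not x5 or not x1) and (x5 or not x5)) or x4
= not (x2 and (x5 or not x5)) or x4
= not x2 or x4
This depends on x2, x4, so it is not a constant.

neither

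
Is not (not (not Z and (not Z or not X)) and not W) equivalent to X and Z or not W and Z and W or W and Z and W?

No

E1: not (not (not Z and (not Z or not X)) and not W)
    = not Z and (not Z or not X) or W
    = not Z or W
E2: X and Z or not W and Z and W or W and Z and W
    = X and Z or Z and W
    = Z and (X or W)
These differ: at W=1, X=1, Z=0, E1 = 1 but E2 = 0.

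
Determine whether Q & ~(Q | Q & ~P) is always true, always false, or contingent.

always false

Q & ~(Q | Q & ~P)
= Q & ~Q
= 0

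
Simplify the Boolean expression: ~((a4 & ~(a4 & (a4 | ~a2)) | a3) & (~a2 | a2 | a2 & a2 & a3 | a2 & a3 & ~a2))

~a3

~((a4 & ~(a4 & (a4 | ~a2)) | a3) & (~a2 | a2 | a2 & a2 & a3 | a2 & a3 & ~a2))
= ~((a4 & ~a4 | a3) & (~a2 | a2 | a2 & a2 & a3 | a2 & a3 & ~a2))   (absorption)
= ~((a4 & ~a4 | a3) & (~a2 | a2 | a2 & a3))   (distribution)
= ~((a4 & ~a4 | a3) & (~a2 | a2))   (absorption)
= ~(a4 & ~a4 | a3)   (complement / identity)
= ~a3   (complement / identity)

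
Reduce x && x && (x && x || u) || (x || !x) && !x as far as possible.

x && x && (x && x || u) || (x || !x) && !x
= x && x && (x && x || u) || !x
= x && x || !x
= x || !x
= true

true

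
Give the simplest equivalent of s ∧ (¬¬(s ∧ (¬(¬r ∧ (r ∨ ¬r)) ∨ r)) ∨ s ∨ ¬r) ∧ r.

s ∧ r

s ∧ (¬¬(s ∧ (¬(¬r ∧ (r ∨ ¬r)) ∨ r)) ∨ s ∨ ¬r) ∧ r
= s ∧ (¬¬(s ∧ (¬¬r ∨ r)) ∨ s ∨ ¬r) ∧ r   [complement / identity]
= s ∧ (s ∧ (¬¬r ∨ r) ∨ s ∨ ¬r) ∧ r   [double negation]
= s ∧ (s ∧ (r ∨ r) ∨ s ∨ ¬r) ∧ r   [double negation]
= s ∧ (s ∧ r ∨ s ∨ ¬r) ∧ r   [idempotence]
= s ∧ (s ∨ ¬r) ∧ r   [absorption]
= s ∧ r   [absorption]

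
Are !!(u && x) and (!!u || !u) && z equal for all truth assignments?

E1: !!(u && x)
    = u && x   (double negation)
E2: (!!u || !u) && z
    = (u || !u) && z   (double negation)
    = z   (complement / identity)
These differ: at u=0, x=0, z=1, E1 = 0 but E2 = 1.

No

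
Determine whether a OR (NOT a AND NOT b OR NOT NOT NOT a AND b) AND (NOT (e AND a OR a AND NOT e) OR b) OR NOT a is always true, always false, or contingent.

a OR (NOT a AND NOT b OR NOT NOT NOT a AND b) AND (NOT (e AND a OR a AND NOT e) OR b) OR NOT a
= a OR (NOT a AND NOT b OR NOT a AND b) AND (NOT (e AND a OR a AND NOT e) OR b) OR NOT a   (double negation)
= a OR (NOT a AND NOT b OR NOT a AND b) AND (NOT a OR b) OR NOT a   (distribution)
= a OR NOT a AND (NOT a OR b) OR NOT a   (distribution)
= a OR NOT a OR NOT a   (absorption)
= a OR NOT a   (idempotence)
= TRUE   (complement)

always true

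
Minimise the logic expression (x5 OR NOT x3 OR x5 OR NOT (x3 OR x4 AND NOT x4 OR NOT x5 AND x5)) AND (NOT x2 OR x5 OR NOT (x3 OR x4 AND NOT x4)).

(x5 OR NOT x3 OR x5 OR NOT (x3 OR x4 AND NOT x4 OR NOT x5 AND x5)) AND (NOT x2 OR x5 OR NOT (x3 OR x4 AND NOT x4))
= (x5 OR NOT x3 OR x5 OR NOT (x3 OR x4 AND NOT x4)) AND (NOT x2 OR x5 OR NOT (x3 OR x4 AND NOT x4))   [complement / identity]
= x5 OR NOT (x3 OR x4 AND NOT x4) OR (x5 OR NOT x3) AND NOT x2   [distribution]
= x5 OR NOT x3 OR (x5 OR NOT x3) AND NOT x2   [complement / identity]
= x5 OR NOT x3   [absorption]

x5 OR NOT x3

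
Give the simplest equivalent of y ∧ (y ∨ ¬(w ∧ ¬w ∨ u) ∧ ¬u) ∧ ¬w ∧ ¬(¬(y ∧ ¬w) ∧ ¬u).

y ∧ (y ∨ ¬(w ∧ ¬w ∨ u) ∧ ¬u) ∧ ¬w ∧ ¬(¬(y ∧ ¬w) ∧ ¬u)
= y ∧ (y ∨ ¬u ∧ ¬u) ∧ ¬w ∧ ¬(¬(y ∧ ¬w) ∧ ¬u)   — complement / identity
= y ∧ (y ∨ ¬u) ∧ ¬w ∧ ¬(¬(y ∧ ¬w) ∧ ¬u)   — idempotence
= y ∧ ¬w ∧ ¬(¬(y ∧ ¬w) ∧ ¬u)   — absorption
= y ∧ ¬w ∧ (y ∧ ¬w ∨ u)   — De Morgan
= y ∧ ¬w   — absorption

y ∧ ¬w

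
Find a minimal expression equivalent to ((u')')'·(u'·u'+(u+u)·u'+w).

((u')')'·(u'·u'+(u+u)·u'+w)
= ((u')')'·(u'·u'+u·u'+w)   (idempotence)
= u'·(u'·u'+u·u'+w)   (double negation)
= u'·(u'+w)   (distribution)
= u'   (absorption)

u'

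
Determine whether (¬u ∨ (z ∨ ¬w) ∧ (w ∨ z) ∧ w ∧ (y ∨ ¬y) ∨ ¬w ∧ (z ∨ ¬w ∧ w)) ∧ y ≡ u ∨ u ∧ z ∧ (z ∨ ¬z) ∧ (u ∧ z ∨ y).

No

E1: (¬u ∨ (z ∨ ¬w) ∧ (w ∨ z) ∧ w ∧ (y ∨ ¬y) ∨ ¬w ∧ (z ∨ ¬w ∧ w)) ∧ y
    = (¬u ∨ (z ∨ ¬w ∧ w) ∧ w ∧ (y ∨ ¬y) ∨ ¬w ∧ (z ∨ ¬w ∧ w)) ∧ y   — distribution
    = (¬u ∨ (z ∨ ¬w ∧ w) ∧ w ∨ ¬w ∧ (z ∨ ¬w ∧ w)) ∧ y   — complement / identity
    = (¬u ∨ z ∨ ¬w ∧ w) ∧ y   — distribution
    = (¬u ∨ z) ∧ y   — complement / identity
E2: u ∨ u ∧ z ∧ (z ∨ ¬z) ∧ (u ∧ z ∨ y)
    = u ∨ u ∧ z ∧ (u ∧ z ∨ y)   — complement / identity
    = u ∨ u ∧ z   — absorption
    = u   — absorption
These differ: at u=0, w=0, y=1, z=1, E1 = 1 but E2 = 0.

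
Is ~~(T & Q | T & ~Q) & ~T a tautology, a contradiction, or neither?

contradiction

~~(T & Q | T & ~Q) & ~T
= (T & Q | T & ~Q) & ~T   [double negation]
= T & ~T   [distribution]
= 0   [complement]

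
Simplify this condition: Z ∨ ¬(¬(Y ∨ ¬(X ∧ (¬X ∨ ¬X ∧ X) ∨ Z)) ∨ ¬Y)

Z ∨ ¬(¬(Y ∨ ¬(X ∧ (¬X ∨ ¬X ∧ X) ∨ Z)) ∨ ¬Y)
= Z ∨ ¬(¬(Y ∨ ¬(X ∧ ¬X ∨ Z)) ∨ ¬Y)   [complement / identity]
= Z ∨ ¬(¬(Y ∨ ¬Z) ∨ ¬Y)   [complement / identity]
= Z ∨ (Y ∨ ¬Z) ∧ Y   [De Morgan]
= Z ∨ Y   [absorption]

Z ∨ Y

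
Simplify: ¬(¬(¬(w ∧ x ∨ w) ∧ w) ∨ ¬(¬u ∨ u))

¬(¬(¬(w ∧ x ∨ w) ∧ w) ∨ ¬(¬u ∨ u))
= ¬(w ∧ x ∨ w) ∧ w ∧ (¬u ∨ u)   — De Morgan
= ¬w ∧ w ∧ (¬u ∨ u)   — absorption
= ¬w ∧ w   — complement / identity
= False   — complement

False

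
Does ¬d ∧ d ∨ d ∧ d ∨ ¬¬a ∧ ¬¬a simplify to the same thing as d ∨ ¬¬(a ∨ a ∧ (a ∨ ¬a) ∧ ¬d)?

E1: ¬d ∧ d ∨ d ∧ d ∨ ¬¬a ∧ ¬¬a
    = ¬d ∧ d ∨ d ∧ d ∨ ¬¬a
    = d ∨ ¬¬a
    = d ∨ a
E2: d ∨ ¬¬(a ∨ a ∧ (a ∨ ¬a) ∧ ¬d)
    = d ∨ ¬¬(a ∨ a ∧ ¬d)
    = d ∨ a ∨ a ∧ ¬d
    = d ∨ a
Both reduce to d ∨ a, so they are equivalent.

Yes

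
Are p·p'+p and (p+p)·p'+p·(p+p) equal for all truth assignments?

Yes

E1: p·p'+p
    = p   — complement / identity
E2: (p+p)·p'+p·(p+p)
    = p+p   — distribution
    = p   — idempotence
Both reduce to p, so they are equivalent.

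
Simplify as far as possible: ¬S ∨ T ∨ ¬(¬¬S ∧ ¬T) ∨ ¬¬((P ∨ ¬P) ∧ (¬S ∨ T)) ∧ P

¬S ∨ T

¬S ∨ T ∨ ¬(¬¬S ∧ ¬T) ∨ ¬¬((P ∨ ¬P) ∧ (¬S ∨ T)) ∧ P
= ¬S ∨ T ∨ ¬S ∨ T ∨ ¬¬((P ∨ ¬P) ∧ (¬S ∨ T)) ∧ P   (De Morgan)
= ¬S ∨ T ∨ ¬¬((P ∨ ¬P) ∧ (¬S ∨ T)) ∧ P   (idempotence)
= ¬S ∨ T ∨ (P ∨ ¬P) ∧ (¬S ∨ T) ∧ P   (double negation)
= ¬S ∨ T ∨ (¬S ∨ T) ∧ P   (complement / identity)
= ¬S ∨ T   (absorption)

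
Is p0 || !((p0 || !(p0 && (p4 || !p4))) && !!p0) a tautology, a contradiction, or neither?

p0 || !((p0 || !(p0 && (p4 || !p4))) && !!p0)
= p0 || !((p0 || !p0) && !!p0)   — complement / identity
= p0 || !!!p0   — complement / identity
= p0 || !p0   — double negation
= true   — complement

tautology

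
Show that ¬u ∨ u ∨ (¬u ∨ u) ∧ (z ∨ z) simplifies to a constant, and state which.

¬u ∨ u ∨ (¬u ∨ u) ∧ (z ∨ z)
= ¬u ∨ u ∨ (¬u ∨ u) ∧ z   — idempotence
= ¬u ∨ u   — absorption
= True   — complement

True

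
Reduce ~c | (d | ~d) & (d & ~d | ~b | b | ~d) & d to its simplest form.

~c | (d | ~d) & (d & ~d | ~b | b | ~d) & d
= ~c | (~d | d & (d & ~d | ~b | b)) & d   — distribution
= ~c | (~d | d & (~b | b)) & d   — complement / identity
= ~c | (~d | d) & d   — complement / identity
= ~c | d   — complement / identity

~c | d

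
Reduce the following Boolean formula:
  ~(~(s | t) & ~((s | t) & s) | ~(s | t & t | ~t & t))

~(~(s | t) & ~((s | t) & s) | ~(s | t & t | ~t & t))
= ~(~(s | t) & ~s | ~(s | t & t | ~t & t))
= ~(~(s | t) & ~s | ~(s | t))
= ~~(s | t)
= s | t

s | t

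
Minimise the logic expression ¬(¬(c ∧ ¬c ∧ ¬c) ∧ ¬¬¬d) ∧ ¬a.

¬(¬(c ∧ ¬c ∧ ¬c) ∧ ¬¬¬d) ∧ ¬a
= ¬(¬(c ∧ ¬c ∧ ¬c) ∧ ¬d) ∧ ¬a   [double negation]
= (c ∧ ¬c ∧ ¬c ∨ d) ∧ ¬a   [De Morgan]
= (c ∧ ¬c ∨ d) ∧ ¬a   [idempotence]
= d ∧ ¬a   [complement / identity]

d ∧ ¬a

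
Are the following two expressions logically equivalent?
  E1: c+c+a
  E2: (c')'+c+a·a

Yes

E1: c+c+a
    = c+a   [idempotence]
E2: (c')'+c+a·a
    = c+c+a·a   [double negation]
    = c+c+a   [idempotence]
    = c+a   [idempotence]
Both reduce to c+a, so they are equivalent.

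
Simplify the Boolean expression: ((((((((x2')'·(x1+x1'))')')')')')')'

x2'

((((((((x2')'·(x1+x1'))')')')')')')'
= ((((((((x2')')')')')')')')'
= ((((((x2')')')')')')'
= ((((x2')')')')'
= ((x2')')'
= x2'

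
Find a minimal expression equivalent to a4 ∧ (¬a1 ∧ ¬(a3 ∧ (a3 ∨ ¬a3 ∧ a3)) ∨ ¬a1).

a4 ∧ (¬a1 ∧ ¬(a3 ∧ (a3 ∨ ¬a3 ∧ a3)) ∨ ¬a1)
= a4 ∧ (¬a1 ∧ ¬(a3 ∧ a3) ∨ ¬a1)   (complement / identity)
= a4 ∧ (¬a1 ∧ ¬a3 ∨ ¬a1)   (idempotence)
= a4 ∧ ¬a1   (absorption)

a4 ∧ ¬a1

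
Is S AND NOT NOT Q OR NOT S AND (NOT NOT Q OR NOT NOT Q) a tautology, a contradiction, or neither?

neither

S AND NOT NOT Q OR NOT S AND (NOT NOT Q OR NOT NOT Q)
= S AND NOT NOT Q OR NOT S AND NOT NOT Q   [idempotence]
= NOT NOT Q   [distribution]
= Q   [double negation]
This depends on Q, so it is not a constant.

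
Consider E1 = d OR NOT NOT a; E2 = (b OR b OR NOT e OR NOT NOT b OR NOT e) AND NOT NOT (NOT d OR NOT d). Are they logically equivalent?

E1: d OR NOT NOT a
    = d OR a   (double negation)
E2: (b OR b OR NOT e OR NOT NOT b OR NOT e) AND NOT NOT (NOT d OR NOT d)
    = (b OR b OR NOT e OR NOT NOT b OR NOT e) AND NOT NOT NOT d   (idempotence)
    = (b OR NOT e OR NOT NOT b OR NOT e) AND NOT NOT NOT d   (idempotence)
    = (b OR NOT e OR b OR NOT e) AND NOT NOT NOT d   (double negation)
    = (b OR NOT e) AND NOT NOT NOT d   (idempotence)
    = (b OR NOT e) AND NOT d   (double negation)
These differ: at a=0, b=0, d=1, e=1, E1 = 1 but E2 = 0.

No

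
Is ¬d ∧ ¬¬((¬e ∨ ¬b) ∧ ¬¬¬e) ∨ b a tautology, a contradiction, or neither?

neither

¬d ∧ ¬¬((¬e ∨ ¬b) ∧ ¬¬¬e) ∨ b
= ¬d ∧ (¬e ∨ ¬b) ∧ ¬¬¬e ∨ b   [double negation]
= ¬d ∧ (¬e ∨ ¬b) ∧ ¬e ∨ b   [double negation]
= ¬d ∧ ¬e ∨ b   [absorption]
This depends on b, d, e, so it is not a constant.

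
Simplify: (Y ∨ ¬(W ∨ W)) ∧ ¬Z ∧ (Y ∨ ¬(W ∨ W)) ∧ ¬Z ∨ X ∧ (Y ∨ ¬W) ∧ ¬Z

(Y ∨ ¬(W ∨ W)) ∧ ¬Z ∧ (Y ∨ ¬(W ∨ W)) ∧ ¬Z ∨ X ∧ (Y ∨ ¬W) ∧ ¬Z
= (Y ∨ ¬W) ∧ ¬Z ∧ (Y ∨ ¬(W ∨ W)) ∧ ¬Z ∨ X ∧ (Y ∨ ¬W) ∧ ¬Z
= (Y ∨ ¬W) ∧ ¬Z ∧ (Y ∨ ¬W) ∧ ¬Z ∨ X ∧ (Y ∨ ¬W) ∧ ¬Z
= ((Y ∨ ¬W) ∧ ¬Z ∨ X) ∧ (Y ∨ ¬W) ∧ ¬Z
= (Y ∨ ¬W) ∧ ¬Z

(Y ∨ ¬W) ∧ ¬Z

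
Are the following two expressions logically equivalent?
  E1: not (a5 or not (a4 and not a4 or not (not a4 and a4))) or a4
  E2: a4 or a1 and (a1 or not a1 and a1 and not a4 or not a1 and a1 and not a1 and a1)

E1: not (a5 or not (a4 and not a4 or not (not a4 and a4))) or a4
    = not (a5 or not not (not a4 and a4)) or a4   — complement / identity
    = not (a5 or not a4 and a4) or a4   — double negation
    = not a5 or a4   — complement / identity
E2: a4 or a1 and (a1 or not a1 and a1 and not a4 or not a1 and a1 and not a1 and a1)
    = a4 or a1 and (a1 or not a1 and a1 and not a4 or not a1 and a1)   — idempotence
    = a4 or a1 and (a1 or not a1 and a1)   — absorption
    = a4 or a1 and a1   — complement / identity
    = a4 or a1   — idempotence
These differ: at a1=0, a4=0, a5=0, E1 = 1 but E2 = 0.

No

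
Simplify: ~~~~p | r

~~~~p | r
= ~~p | r   [double negation]
= p | r   [double negation]

p | r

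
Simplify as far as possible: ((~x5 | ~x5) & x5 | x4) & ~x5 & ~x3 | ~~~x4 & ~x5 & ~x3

((~x5 | ~x5) & x5 | x4) & ~x5 & ~x3 | ~~~x4 & ~x5 & ~x3
= ((~x5 | ~x5) & x5 | x4) & ~x5 & ~x3 | ~x4 & ~x5 & ~x3   (double negation)
= (~x5 & x5 | x4) & ~x5 & ~x3 | ~x4 & ~x5 & ~x3   (idempotence)
= x4 & ~x5 & ~x3 | ~x4 & ~x5 & ~x3   (complement / identity)
= ~x5 & ~x3   (distribution)

~x5 & ~x3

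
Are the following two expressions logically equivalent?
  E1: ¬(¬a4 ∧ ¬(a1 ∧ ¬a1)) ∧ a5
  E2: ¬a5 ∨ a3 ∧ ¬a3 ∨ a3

E1: ¬(¬a4 ∧ ¬(a1 ∧ ¬a1)) ∧ a5
    = (a4 ∨ a1 ∧ ¬a1) ∧ a5   (De Morgan)
    = a4 ∧ a5   (complement / identity)
E2: ¬a5 ∨ a3 ∧ ¬a3 ∨ a3
    = ¬a5 ∨ a3   (complement / identity)
These differ: at a1=0, a3=1, a4=1, a5=0, E1 = 0 but E2 = 1.

No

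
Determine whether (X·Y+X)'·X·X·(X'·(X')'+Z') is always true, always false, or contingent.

(X·Y+X)'·X·X·(X'·(X')'+Z')
= X'·X·X·(X'·(X')'+Z')
= X'·X·X·(X'·X+Z')
= X'·X·(X'·X+Z')
= X'·X
= 0

always false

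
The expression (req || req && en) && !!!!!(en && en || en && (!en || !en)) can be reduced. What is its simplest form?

req && !en

(req || req && en) && !!!!!(en && en || en && (!en || !en))
= (req || req && en) && !!!!!(en && en || en && !en)   — idempotence
= req && !!!!!(en && en || en && !en)   — absorption
= req && !!!!!en   — distribution
= req && !!!en   — double negation
= req && !en   — double negation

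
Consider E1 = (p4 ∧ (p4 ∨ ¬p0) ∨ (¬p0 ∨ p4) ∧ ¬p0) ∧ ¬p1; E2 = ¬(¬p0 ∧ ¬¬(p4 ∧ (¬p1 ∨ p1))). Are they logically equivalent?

No

E1: (p4 ∧ (p4 ∨ ¬p0) ∨ (¬p0 ∨ p4) ∧ ¬p0) ∧ ¬p1
    = (p4 ∧ (p4 ∨ ¬p0) ∨ ¬p0) ∧ ¬p1   [absorption]
    = (p4 ∨ ¬p0) ∧ ¬p1   [absorption]
E2: ¬(¬p0 ∧ ¬¬(p4 ∧ (¬p1 ∨ p1)))
    = p0 ∨ ¬(p4 ∧ (¬p1 ∨ p1))   [De Morgan]
    = p0 ∨ ¬p4   [complement / identity]
These differ: at p0=1, p1=1, p4=0, E1 = 0 but E2 = 1.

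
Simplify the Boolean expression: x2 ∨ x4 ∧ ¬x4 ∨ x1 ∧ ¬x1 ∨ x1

x2 ∨ x4 ∧ ¬x4 ∨ x1 ∧ ¬x1 ∨ x1
= x2 ∨ x4 ∧ ¬x4 ∨ x1   [complement / identity]
= x2 ∨ x1   [complement / identity]

x2 ∨ x1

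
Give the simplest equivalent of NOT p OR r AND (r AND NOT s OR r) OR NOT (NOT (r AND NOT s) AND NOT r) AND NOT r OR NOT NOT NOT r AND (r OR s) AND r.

NOT p OR r AND (r AND NOT s OR r) OR NOT (NOT (r AND NOT s) AND NOT r) AND NOT r OR NOT NOT NOT r AND (r OR s) AND r
= NOT p OR r AND (r AND NOT s OR r) OR NOT (NOT (r AND NOT s) AND NOT r) AND NOT r OR NOT NOT NOT r AND r   (absorption)
= NOT p OR r AND (r AND NOT s OR r) OR (r AND NOT s OR r) AND NOT r OR NOT NOT NOT r AND r   (De Morgan)
= NOT p OR r AND NOT s OR r OR NOT NOT NOT r AND r   (distribution)
= NOT p OR r AND NOT s OR r OR NOT r AND r   (double negation)
= NOT p OR r AND NOT s OR r   (complement / identity)
= NOT p OR r   (absorption)

NOT p OR r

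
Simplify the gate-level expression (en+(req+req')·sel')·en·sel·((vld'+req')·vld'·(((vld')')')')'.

en·sel

(en+(req+req')·sel')·en·sel·((vld'+req')·vld'·(((vld')')')')'
= (en+(req+req')·sel')·en·sel·((vld'+req')·vld'·(vld')')'   [double negation]
= (en+sel')·en·sel·((vld'+req')·vld'·(vld')')'   [complement / identity]
= en·sel·((vld'+req')·vld'·(vld')')'   [absorption]
= en·sel·(vld'·(vld')')'   [absorption]
= en·sel·(vld+vld')   [De Morgan]
= en·sel   [complement / identity]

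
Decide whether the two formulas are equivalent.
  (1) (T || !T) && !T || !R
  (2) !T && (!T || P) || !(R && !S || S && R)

E1: (T || !T) && !T || !R
    = !T || !R   (complement / identity)
E2: !T && (!T || P) || !(R && !S || S && R)
    = !T || !(R && !S || S && R)   (absorption)
    = !T || !R   (distribution)
Both reduce to !T || !R, so they are equivalent.

Yes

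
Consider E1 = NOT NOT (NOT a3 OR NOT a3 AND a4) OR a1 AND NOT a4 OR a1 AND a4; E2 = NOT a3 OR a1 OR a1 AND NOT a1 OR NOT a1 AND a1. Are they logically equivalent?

Yes

E1: NOT NOT (NOT a3 OR NOT a3 AND a4) OR a1 AND NOT a4 OR a1 AND a4
    = NOT NOT (NOT a3 OR NOT a3 AND a4) OR a1   (distribution)
    = NOT a3 OR NOT a3 AND a4 OR a1   (double negation)
    = NOT a3 OR a1   (absorption)
E2: NOT a3 OR a1 OR a1 AND NOT a1 OR NOT a1 AND a1
    = NOT a3 OR a1 OR NOT a1 AND a1   (complement / identity)
    = NOT a3 OR a1   (complement / identity)
Both reduce to NOT a3 OR a1, so they are equivalent.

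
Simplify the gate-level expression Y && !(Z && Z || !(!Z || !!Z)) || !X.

Y && !(Z && Z || !(!Z || !!Z)) || !X
= Y && !(Z && Z || Z && !Z) || !X   [De Morgan]
= Y && !Z || !X   [distribution]

Y && !Z || !X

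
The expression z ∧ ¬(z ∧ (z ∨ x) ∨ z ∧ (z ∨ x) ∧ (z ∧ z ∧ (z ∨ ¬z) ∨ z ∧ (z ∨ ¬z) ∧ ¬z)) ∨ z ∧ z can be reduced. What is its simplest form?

z ∧ ¬(z ∧ (z ∨ x) ∨ z ∧ (z ∨ x) ∧ (z ∧ z ∧ (z ∨ ¬z) ∨ z ∧ (z ∨ ¬z) ∧ ¬z)) ∨ z ∧ z
= z ∧ ¬(z ∧ (z ∨ x) ∨ z ∧ (z ∨ x) ∧ z ∧ (z ∨ ¬z)) ∨ z ∧ z   — distribution
= z ∧ ¬(z ∧ (z ∨ x) ∨ z ∧ (z ∨ x) ∧ z) ∨ z ∧ z   — complement / identity
= z ∧ ¬(z ∧ (z ∨ x)) ∨ z ∧ z   — absorption
= z ∧ ¬z ∨ z ∧ z   — absorption
= z   — distribution

z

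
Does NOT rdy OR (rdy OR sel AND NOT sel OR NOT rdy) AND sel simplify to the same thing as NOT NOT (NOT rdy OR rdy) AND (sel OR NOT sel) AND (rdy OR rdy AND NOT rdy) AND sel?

E1: NOT rdy OR (rdy OR sel AND NOT sel OR NOT rdy) AND sel
    = NOT rdy OR (rdy OR NOT rdy) AND sel   — complement / identity
    = NOT rdy OR sel   — complement / identity
E2: NOT NOT (NOT rdy OR rdy) AND (sel OR NOT sel) AND (rdy OR rdy AND NOT rdy) AND sel
    = (NOT rdy OR rdy) AND (sel OR NOT sel) AND (rdy OR rdy AND NOT rdy) AND sel   — double negation
    = (sel OR NOT sel) AND (rdy OR rdy AND NOT rdy) AND sel   — complement / identity
    = (sel OR NOT sel) AND rdy AND sel   — complement / identity
    = rdy AND sel   — complement / identity
These differ: at rdy=0, sel=0, E1 = 1 but E2 = 0.

No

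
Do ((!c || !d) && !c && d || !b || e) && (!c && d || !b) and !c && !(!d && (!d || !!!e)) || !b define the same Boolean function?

E1: ((!c || !d) && !c && d || !b || e) && (!c && d || !b)
    = (!c && d || !b || e) && (!c && d || !b)   (absorption)
    = !c && d || !b   (absorption)
E2: !c && !(!d && (!d || !!!e)) || !b
    = !c && !(!d && (!d || !e)) || !b   (double negation)
    = !c && !!d || !b   (absorption)
    = !c && d || !b   (double negation)
Both reduce to !c && d || !b, so they are equivalent.

Yes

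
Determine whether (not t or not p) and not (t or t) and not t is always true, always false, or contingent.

contingent

(not t or not p) and not (t or t) and not t
= (not t or not p) and not t and not t   — idempotence
= not t and not t   — absorption
= not t   — idempotence
This depends on t, so it is not a constant.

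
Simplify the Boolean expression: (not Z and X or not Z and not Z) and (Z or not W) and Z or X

(not Z and X or not Z and not Z) and (Z or not W) and Z or X
= (not Z and X or not Z) and (Z or not W) and Z or X   — idempotence
= not Z and (Z or not W) and Z or X   — absorption
= not Z and Z or X   — absorption
= X   — complement / identity

X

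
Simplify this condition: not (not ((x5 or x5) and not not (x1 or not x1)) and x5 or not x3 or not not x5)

not (not ((x5 or x5) and not not (x1 or not x1)) and x5 or not x3 or not not x5)
= not (not (x5 and not not (x1 or not x1)) and x5 or not x3 or not not x5)   — idempotence
= not (not (x5 and (x1 or not x1)) and x5 or not x3 or not not x5)   — double negation
= not (not x5 and x5 or not x3 or not not x5)   — complement / identity
= not (not x3 or not not x5)   — complement / identity
= x3 and not x5   — De Morgan

x3 and not x5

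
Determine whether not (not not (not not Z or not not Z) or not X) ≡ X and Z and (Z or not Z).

No

E1: not (not not (not not Z or not not Z) or not X)
    = not (not not not not Z or not X)   — idempotence
    = not (not not Z or not X)   — double negation
    = not Z and X   — De Morgan
E2: X and Z and (Z or not Z)
    = X and Z   — complement / identity
These differ: at X=1, Z=0, E1 = 1 but E2 = 0.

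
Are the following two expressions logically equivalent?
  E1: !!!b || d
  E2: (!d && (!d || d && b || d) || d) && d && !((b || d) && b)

No

E1: !!!b || d
    = !b || d   — double negation
E2: (!d && (!d || d && b || d) || d) && d && !((b || d) && b)
    = (!d && (!d || d) || d) && d && !((b || d) && b)   — absorption
    = (!d && (!d || d) || d) && d && !b   — absorption
    = (!d || d) && d && !b   — complement / identity
    = d && !b   — complement / identity
These differ: at b=0, d=0, E1 = 1 but E2 = 0.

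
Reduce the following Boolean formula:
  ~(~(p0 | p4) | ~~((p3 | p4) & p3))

(p0 | p4) & ~p3

~(~(p0 | p4) | ~~((p3 | p4) & p3))
= ~(~(p0 | p4) | ~~p3)   [absorption]
= (p0 | p4) & ~p3   [De Morgan]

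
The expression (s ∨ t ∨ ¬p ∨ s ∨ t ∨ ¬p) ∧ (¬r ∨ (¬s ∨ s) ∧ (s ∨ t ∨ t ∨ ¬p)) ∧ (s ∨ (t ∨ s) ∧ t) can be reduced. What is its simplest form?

s ∨ t

(s ∨ t ∨ ¬p ∨ s ∨ t ∨ ¬p) ∧ (¬r ∨ (¬s ∨ s) ∧ (s ∨ t ∨ t ∨ ¬p)) ∧ (s ∨ (t ∨ s) ∧ t)
= (s ∨ t ∨ ¬p ∨ s ∨ t ∨ ¬p) ∧ (¬r ∨ s ∨ t ∨ t ∨ ¬p) ∧ (s ∨ (t ∨ s) ∧ t)   (complement / identity)
= (s ∨ t ∨ ¬p ∨ s ∨ t ∨ ¬p) ∧ (¬r ∨ s ∨ t ∨ ¬p) ∧ (s ∨ (t ∨ s) ∧ t)   (idempotence)
= (s ∨ t ∨ ¬p ∨ (s ∨ t ∨ ¬p) ∧ ¬r) ∧ (s ∨ (t ∨ s) ∧ t)   (distribution)
= (s ∨ t ∨ ¬p ∨ (s ∨ t ∨ ¬p) ∧ ¬r) ∧ (s ∨ t)   (absorption)
= (s ∨ t ∨ ¬p) ∧ (s ∨ t)   (absorption)
= s ∨ t   (absorption)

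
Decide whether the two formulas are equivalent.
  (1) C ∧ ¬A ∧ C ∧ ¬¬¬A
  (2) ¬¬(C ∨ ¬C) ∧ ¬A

E1: C ∧ ¬A ∧ C ∧ ¬¬¬A
    = C ∧ ¬A ∧ C ∧ ¬A
    = C ∧ ¬A
E2: ¬¬(C ∨ ¬C) ∧ ¬A
    = (C ∨ ¬C) ∧ ¬A
    = ¬A
These differ: at A=0, C=0, E1 = 0 but E2 = 1.

No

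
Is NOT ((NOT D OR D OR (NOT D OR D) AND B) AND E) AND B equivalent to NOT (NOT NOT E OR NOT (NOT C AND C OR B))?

E1: NOT ((NOT D OR D OR (NOT D OR D) AND B) AND E) AND B
    = NOT ((NOT D OR D) AND E) AND B   [absorption]
    = NOT E AND B   [complement / identity]
E2: NOT (NOT NOT E OR NOT (NOT C AND C OR B))
    = NOT E AND (NOT C AND C OR B)   [De Morgan]
    = NOT E AND B   [complement / identity]
Both reduce to NOT E AND B, so they are equivalent.

Yes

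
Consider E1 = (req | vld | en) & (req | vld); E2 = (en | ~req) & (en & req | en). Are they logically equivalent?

E1: (req | vld | en) & (req | vld)
    = req | vld   (absorption)
E2: (en | ~req) & (en & req | en)
    = (en | ~req) & en   (absorption)
    = en   (absorption)
These differ: at en=0, req=0, vld=1, E1 = 1 but E2 = 0.

No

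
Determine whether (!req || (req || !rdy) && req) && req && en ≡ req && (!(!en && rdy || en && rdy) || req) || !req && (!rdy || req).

E1: (!req || (req || !rdy) && req) && req && en
    = (!req || req) && req && en   — absorption
    = req && en   — complement / identity
E2: req && (!(!en && rdy || en && rdy) || req) || !req && (!rdy || req)
    = req && (!rdy || req) || !req && (!rdy || req)   — distribution
    = !rdy || req   — distribution
These differ: at en=0, rdy=0, req=0, E1 = 0 but E2 = 1.

No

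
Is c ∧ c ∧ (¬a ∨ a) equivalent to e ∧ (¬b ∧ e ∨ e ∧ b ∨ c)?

E1: c ∧ c ∧ (¬a ∨ a)
    = c ∧ c   [complement / identity]
    = c   [idempotence]
E2: e ∧ (¬b ∧ e ∨ e ∧ b ∨ c)
    = e ∧ (e ∨ c)   [distribution]
    = e   [absorption]
These differ: at a=0, b=0, c=1, e=0, E1 = 1 but E2 = 0.

No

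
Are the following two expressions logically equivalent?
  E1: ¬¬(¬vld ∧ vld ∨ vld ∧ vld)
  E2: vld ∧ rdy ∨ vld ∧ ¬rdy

Yes

E1: ¬¬(¬vld ∧ vld ∨ vld ∧ vld)
    = ¬vld ∧ vld ∨ vld ∧ vld
    = vld
E2: vld ∧ rdy ∨ vld ∧ ¬rdy
    = vld
Both reduce to vld, so they are equivalent.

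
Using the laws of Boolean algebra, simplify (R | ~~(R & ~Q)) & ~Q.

R & ~Q

(R | ~~(R & ~Q)) & ~Q
= (R | R & ~Q) & ~Q   — double negation
= R & ~Q   — absorption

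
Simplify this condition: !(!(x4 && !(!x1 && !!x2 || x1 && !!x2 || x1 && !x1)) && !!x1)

!(!(x4 && !(!x1 && !!x2 || x1 && !!x2 || x1 && !x1)) && !!x1)
= !(!(x4 && !(!!x2 || x1 && !x1)) && !!x1)   (distribution)
= x4 && !(!!x2 || x1 && !x1) || !x1   (De Morgan)
= x4 && !!!x2 || !x1   (complement / identity)
= x4 && !x2 || !x1   (double negation)

x4 && !x2 || !x1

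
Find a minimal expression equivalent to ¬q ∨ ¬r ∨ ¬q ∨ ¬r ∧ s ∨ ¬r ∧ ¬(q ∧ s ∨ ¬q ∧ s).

¬q ∨ ¬r

¬q ∨ ¬r ∨ ¬q ∨ ¬r ∧ s ∨ ¬r ∧ ¬(q ∧ s ∨ ¬q ∧ s)
= ¬q ∨ ¬r ∨ ¬q ∨ ¬r ∧ s ∨ ¬r ∧ ¬s   (distribution)
= ¬q ∨ ¬r ∨ ¬q ∨ ¬r   (distribution)
= ¬q ∨ ¬r   (idempotence)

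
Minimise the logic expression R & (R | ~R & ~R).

R & (R | ~R & ~R)
= R & (R | ~R)   [idempotence]
= R   [complement / identity]

R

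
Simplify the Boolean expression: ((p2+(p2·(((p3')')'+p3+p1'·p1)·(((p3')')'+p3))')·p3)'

p3'

((p2+(p2·(((p3')')'+p3+p1'·p1)·(((p3')')'+p3))')·p3)'
= ((p2+(p2·(((p3')')'+p3)·(((p3')')'+p3))')·p3)'   [complement / identity]
= ((p2+(p2·(((p3')')'+p3))')·p3)'   [idempotence]
= ((p2+(p2·(p3'+p3))')·p3)'   [double negation]
= ((p2+p2')·p3)'   [complement / identity]
= p3'   [complement / identity]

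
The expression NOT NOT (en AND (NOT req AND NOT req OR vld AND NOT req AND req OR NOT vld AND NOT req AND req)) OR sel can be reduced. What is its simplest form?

en AND NOT req OR sel

NOT NOT (en AND (NOT req AND NOT req OR vld AND NOT req AND req OR NOT vld AND NOT req AND req)) OR sel
= en AND (NOT req AND NOT req OR vld AND NOT req AND req OR NOT vld AND NOT req AND req) OR sel
= en AND (NOT req AND NOT req OR NOT req AND req) OR sel
= en AND NOT req OR sel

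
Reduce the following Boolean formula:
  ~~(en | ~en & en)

en

~~(en | ~en & en)
= ~~en   — complement / identity
= en   — double negation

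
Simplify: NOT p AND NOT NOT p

NOT p AND NOT NOT p
= NOT p AND p   — double negation
= FALSE   — complement

FALSE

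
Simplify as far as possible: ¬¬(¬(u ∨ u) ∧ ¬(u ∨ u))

¬u

¬¬(¬(u ∨ u) ∧ ¬(u ∨ u))
= ¬(u ∨ u ∨ u ∨ u)   [De Morgan]
= ¬(u ∨ u)   [idempotence]
= ¬u   [idempotence]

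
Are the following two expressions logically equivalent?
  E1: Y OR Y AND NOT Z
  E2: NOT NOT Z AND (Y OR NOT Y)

E1: Y OR Y AND NOT Z
    = Y   (absorption)
E2: NOT NOT Z AND (Y OR NOT Y)
    = Z AND (Y OR NOT Y)   (double negation)
    = Z   (complement / identity)
These differ: at Y=1, Z=0, E1 = 1 but E2 = 0.

No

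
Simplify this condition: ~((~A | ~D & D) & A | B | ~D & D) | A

~B | A

~((~A | ~D & D) & A | B | ~D & D) | A
= ~(~A & A | B | ~D & D) | A
= ~(B | ~D & D) | A
= ~B | A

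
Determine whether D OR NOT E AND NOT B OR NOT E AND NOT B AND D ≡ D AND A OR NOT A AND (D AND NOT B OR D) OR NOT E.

E1: D OR NOT E AND NOT B OR NOT E AND NOT B AND D
    = D OR NOT E AND NOT B   (absorption)
E2: D AND A OR NOT A AND (D AND NOT B OR D) OR NOT E
    = D AND A OR NOT A AND D OR NOT E   (absorption)
    = D OR NOT E   (distribution)
These differ: at A=1, B=1, D=0, E=0, E1 = 0 but E2 = 1.

No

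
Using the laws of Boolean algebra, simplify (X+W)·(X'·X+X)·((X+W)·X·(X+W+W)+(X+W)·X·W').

X

(X+W)·(X'·X+X)·((X+W)·X·(X+W+W)+(X+W)·X·W')
= (X+W)·X·((X+W)·X·(X+W+W)+(X+W)·X·W')
= (X+W)·X·((X+W)·X·(X+W)+(X+W)·X·W')
= (X+W)·X·((X+W)·X+(X+W)·X·W')
= (X+W)·X·(X+W)·X
= (X+W)·X
= X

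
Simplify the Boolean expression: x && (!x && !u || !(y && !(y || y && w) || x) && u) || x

x && (!x && !u || !(y && !(y || y && w) || x) && u) || x
= x && (!x && !u || !(y && !y || x) && u) || x   (absorption)
= x && (!x && !u || !x && u) || x   (complement / identity)
= x && !x || x   (distribution)
= x   (complement / identity)

x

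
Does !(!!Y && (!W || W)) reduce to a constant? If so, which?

no

!(!!Y && (!W || W))
= !!!Y   [complement / identity]
= !Y   [double negation]
This depends on Y, so it is not a constant.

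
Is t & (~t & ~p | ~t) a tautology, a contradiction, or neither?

contradiction

t & (~t & ~p | ~t)
= t & ~t
= 0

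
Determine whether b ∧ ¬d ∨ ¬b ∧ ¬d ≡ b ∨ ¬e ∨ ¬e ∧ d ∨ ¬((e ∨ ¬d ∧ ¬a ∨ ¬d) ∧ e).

No

E1: b ∧ ¬d ∨ ¬b ∧ ¬d
    = ¬d   — distribution
E2: b ∨ ¬e ∨ ¬e ∧ d ∨ ¬((e ∨ ¬d ∧ ¬a ∨ ¬d) ∧ e)
    = b ∨ ¬e ∨ ¬e ∧ d ∨ ¬((e ∨ ¬d) ∧ e)   — absorption
    = b ∨ ¬e ∨ ¬e ∧ d ∨ ¬e   — absorption
    = b ∨ ¬e ∨ ¬e   — absorption
    = b ∨ ¬e   — idempotence
These differ: at a=1, b=1, d=1, e=0, E1 = 0 but E2 = 1.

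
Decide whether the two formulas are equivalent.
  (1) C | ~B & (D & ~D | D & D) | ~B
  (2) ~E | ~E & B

E1: C | ~B & (D & ~D | D & D) | ~B
    = C | ~B & D | ~B   [distribution]
    = C | ~B   [absorption]
E2: ~E | ~E & B
    = ~E   [absorption]
These differ: at B=0, C=1, D=0, E=1, E1 = 1 but E2 = 0.

No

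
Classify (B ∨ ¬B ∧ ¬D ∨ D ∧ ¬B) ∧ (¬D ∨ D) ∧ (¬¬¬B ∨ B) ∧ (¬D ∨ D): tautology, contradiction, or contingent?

tautology

(B ∨ ¬B ∧ ¬D ∨ D ∧ ¬B) ∧ (¬D ∨ D) ∧ (¬¬¬B ∨ B) ∧ (¬D ∨ D)
= (B ∨ ¬B ∧ ¬D ∨ D ∧ ¬B) ∧ (¬D ∨ D) ∧ (¬B ∨ B) ∧ (¬D ∨ D)
= (B ∨ ¬B) ∧ (¬D ∨ D) ∧ (¬B ∨ B) ∧ (¬D ∨ D)
= (B ∨ ¬B) ∧ (¬D ∨ D) ∧ (¬D ∨ D)
= (¬D ∨ D) ∧ (¬D ∨ D)
= ¬D ∨ D
= True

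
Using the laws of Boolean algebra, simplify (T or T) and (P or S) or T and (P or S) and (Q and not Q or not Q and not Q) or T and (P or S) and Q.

T and (P or S)

(T or T) and (P or S) or T and (P or S) and (Q and not Q or not Q and not Q) or T and (P or S) and Q
= (T or T) and (P or S) or T and (P or S) and not Q or T and (P or S) and Q   (distribution)
= T and (P or S) or T and (P or S) and not Q or T and (P or S) and Q   (idempotence)
= T and (P or S) or T and (P or S)   (distribution)
= T and (P or S)   (idempotence)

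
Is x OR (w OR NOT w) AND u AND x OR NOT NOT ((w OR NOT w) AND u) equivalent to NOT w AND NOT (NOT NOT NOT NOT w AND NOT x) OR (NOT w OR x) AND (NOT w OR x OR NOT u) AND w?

No

E1: x OR (w OR NOT w) AND u AND x OR NOT NOT ((w OR NOT w) AND u)
    = x OR (w OR NOT w) AND u AND x OR (w OR NOT w) AND u
    = x OR (w OR NOT w) AND u
    = x OR u
E2: NOT w AND NOT (NOT NOT NOT NOT w AND NOT x) OR (NOT w OR x) AND (NOT w OR x OR NOT u) AND w
    = NOT w AND NOT (NOT NOT w AND NOT x) OR (NOT w OR x) AND (NOT w OR x OR NOT u) AND w
    = NOT w AND (NOT w OR x) OR (NOT w OR x) AND (NOT w OR x OR NOT u) AND w
    = NOT w AND (NOT w OR x) OR (NOT w OR x) AND w
    = NOT w OR x
These differ: at u=0, w=0, x=0, E1 = 0 but E2 = 1.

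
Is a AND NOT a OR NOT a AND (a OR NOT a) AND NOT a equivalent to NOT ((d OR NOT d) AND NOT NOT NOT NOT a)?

Yes

E1: a AND NOT a OR NOT a AND (a OR NOT a) AND NOT a
    = a AND NOT a OR NOT a AND NOT a   [complement / identity]
    = NOT a   [distribution]
E2: NOT ((d OR NOT d) AND NOT NOT NOT NOT a)
    = NOT NOT NOT NOT NOT a   [complement / identity]
    = NOT NOT NOT a   [double negation]
    = NOT a   [double negation]
Both reduce to NOT a, so they are equivalent.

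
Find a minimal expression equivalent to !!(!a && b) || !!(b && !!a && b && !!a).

b

!!(!a && b) || !!(b && !!a && b && !!a)
= !a && b || !!(b && !!a && b && !!a)
= !a && b || b && !!a && b && !!a
= !a && b || b && !!a
= !a && b || b && a
= b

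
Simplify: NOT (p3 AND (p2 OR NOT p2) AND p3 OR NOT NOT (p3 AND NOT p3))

NOT (p3 AND (p2 OR NOT p2) AND p3 OR NOT NOT (p3 AND NOT p3))
= NOT (p3 AND p3 OR NOT NOT (p3 AND NOT p3))   (complement / identity)
= NOT (p3 AND p3 OR p3 AND NOT p3)   (double negation)
= NOT p3   (distribution)

NOT p3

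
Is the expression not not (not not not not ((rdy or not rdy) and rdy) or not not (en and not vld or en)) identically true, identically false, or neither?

not not (not not not not ((rdy or not rdy) and rdy) or not not (en and not vld or en))
= not not (not not not not ((rdy or not rdy) and rdy) or not not en)   [absorption]
= not not (not not not not rdy or not not en)   [complement / identity]
= not not (not not rdy or not not en)   [double negation]
= not (not rdy and not en)   [De Morgan]
= rdy or en   [De Morgan]
This depends on en, rdy, so it is not a constant.

neither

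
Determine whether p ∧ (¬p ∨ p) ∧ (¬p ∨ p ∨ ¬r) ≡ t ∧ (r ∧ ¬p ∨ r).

No

E1: p ∧ (¬p ∨ p) ∧ (¬p ∨ p ∨ ¬r)
    = p ∧ (¬p ∨ p)   (absorption)
    = p   (complement / identity)
E2: t ∧ (r ∧ ¬p ∨ r)
    = t ∧ r   (absorption)
These differ: at p=0, r=1, t=1, E1 = 0 but E2 = 1.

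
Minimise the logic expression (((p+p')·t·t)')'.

(((p+p')·t·t)')'
= ((t·t)')'   (complement / identity)
= (t')'   (idempotence)
= t   (double negation)

t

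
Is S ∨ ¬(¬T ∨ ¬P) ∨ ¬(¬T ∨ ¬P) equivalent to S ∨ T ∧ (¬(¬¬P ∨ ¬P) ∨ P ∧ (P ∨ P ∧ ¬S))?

E1: S ∨ ¬(¬T ∨ ¬P) ∨ ¬(¬T ∨ ¬P)
    = S ∨ ¬(¬T ∨ ¬P)
    = S ∨ T ∧ P
E2: S ∨ T ∧ (¬(¬¬P ∨ ¬P) ∨ P ∧ (P ∨ P ∧ ¬S))
    = S ∨ T ∧ (¬(¬¬P ∨ ¬P) ∨ P ∧ P)
    = S ∨ T ∧ (¬P ∧ P ∨ P ∧ P)
    = S ∨ T ∧ P
Both reduce to S ∨ T ∧ P, so they are equivalent.

Yes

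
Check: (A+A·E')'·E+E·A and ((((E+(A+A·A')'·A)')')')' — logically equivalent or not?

Yes

E1: (A+A·E')'·E+E·A
    = A'·E+E·A   — absorption
    = E   — distribution
E2: ((((E+(A+A·A')'·A)')')')'
    = ((((E+A'·A)')')')'   — complement / identity
    = (((E')')')'   — complement / identity
    = (E')'   — double negation
    = E   — double negation
Both reduce to E, so they are equivalent.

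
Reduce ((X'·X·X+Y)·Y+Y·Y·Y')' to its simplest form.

((X'·X·X+Y)·Y+Y·Y·Y')'
= ((X'·X+Y)·Y+Y·Y·Y')'   [idempotence]
= (Y·Y+Y·Y·Y')'   [complement / identity]
= (Y·Y+Y·Y')'   [idempotence]
= Y'   [distribution]

Y'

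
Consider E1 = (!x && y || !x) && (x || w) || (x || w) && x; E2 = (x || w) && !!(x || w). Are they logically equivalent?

Yes

E1: (!x && y || !x) && (x || w) || (x || w) && x
    = !x && (x || w) || (x || w) && x   [absorption]
    = x || w   [distribution]
E2: (x || w) && !!(x || w)
    = (x || w) && (x || w)   [double negation]
    = x || w   [idempotence]
Both reduce to x || w, so they are equivalent.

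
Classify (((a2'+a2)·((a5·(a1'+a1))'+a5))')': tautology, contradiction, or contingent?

(((a2'+a2)·((a5·(a1'+a1))'+a5))')'
= (((a2'+a2)·(a5'+a5))')'   [complement / identity]
= ((a2'+a2)')'   [complement / identity]
= a2'+a2   [double negation]
= 1   [complement]

tautology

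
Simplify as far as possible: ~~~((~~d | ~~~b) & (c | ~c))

~d & b

~~~((~~d | ~~~b) & (c | ~c))
= ~~~((~~d | ~b) & (c | ~c))   [double negation]
= ~~~(~~d | ~b)   [complement / identity]
= ~(~~d | ~b)   [double negation]
= ~d & b   [De Morgan]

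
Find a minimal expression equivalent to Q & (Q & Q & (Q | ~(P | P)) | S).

Q & (Q & Q & (Q | ~(P | P)) | S)
= Q & (Q & Q & (Q | ~P) | S)   [idempotence]
= Q & (Q & Q | S)   [absorption]
= Q & (Q | S)   [idempotence]
= Q   [absorption]

Q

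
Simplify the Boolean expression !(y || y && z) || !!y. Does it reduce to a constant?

!(y || y && z) || !!y
= !y || !!y   (absorption)
= !y || y   (double negation)
= true   (complement)

true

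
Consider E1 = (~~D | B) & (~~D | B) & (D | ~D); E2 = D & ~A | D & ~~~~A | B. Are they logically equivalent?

Yes

E1: (~~D | B) & (~~D | B) & (D | ~D)
    = (~~D | B) & (~~D | B)   — complement / identity
    = ~~D | B   — idempotence
    = D | B   — double negation
E2: D & ~A | D & ~~~~A | B
    = D & ~A | D & ~~A | B   — double negation
    = D & ~A | D & A | B   — double negation
    = D | B   — distribution
Both reduce to D | B, so they are equivalent.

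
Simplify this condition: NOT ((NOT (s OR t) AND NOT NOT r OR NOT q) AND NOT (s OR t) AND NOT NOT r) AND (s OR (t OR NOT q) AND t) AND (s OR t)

NOT ((NOT (s OR t) AND NOT NOT r OR NOT q) AND NOT (s OR t) AND NOT NOT r) AND (s OR (t OR NOT q) AND t) AND (s OR t)
= NOT (NOT (s OR t) AND NOT NOT r) AND (s OR (t OR NOT q) AND t) AND (s OR t)
= NOT (NOT (s OR t) AND NOT NOT r) AND (s OR t) AND (s OR t)
= (s OR t OR NOT r) AND (s OR t) AND (s OR t)
= (s OR t) AND (s OR t)
= s OR t

s OR t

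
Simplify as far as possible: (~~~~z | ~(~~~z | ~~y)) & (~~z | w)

z

(~~~~z | ~(~~~z | ~~y)) & (~~z | w)
= (~~z | ~(~~~z | ~~y)) & (~~z | w)   [double negation]
= (~~z | ~~z & ~y) & (~~z | w)   [De Morgan]
= ~~z & (~~z | w)   [absorption]
= ~~z & (z | w)   [double negation]
= z & (z | w)   [double negation]
= z   [absorption]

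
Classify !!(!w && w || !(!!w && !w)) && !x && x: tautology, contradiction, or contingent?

!!(!w && w || !(!!w && !w)) && !x && x
= (!w && w || !(!!w && !w)) && !x && x   [double negation]
= (!w && w || !w || w) && !x && x   [De Morgan]
= (!w || w) && !x && x   [complement / identity]
= !x && x   [complement / identity]
= false   [complement]

contradiction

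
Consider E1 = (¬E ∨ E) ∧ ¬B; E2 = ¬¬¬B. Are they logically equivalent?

Yes

E1: (¬E ∨ E) ∧ ¬B
    = ¬B
E2: ¬¬¬B
    = ¬B
Both reduce to ¬B, so they are equivalent.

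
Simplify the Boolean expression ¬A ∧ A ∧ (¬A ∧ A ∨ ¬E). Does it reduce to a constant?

¬A ∧ A ∧ (¬A ∧ A ∨ ¬E)
= ¬A ∧ A
= False

False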